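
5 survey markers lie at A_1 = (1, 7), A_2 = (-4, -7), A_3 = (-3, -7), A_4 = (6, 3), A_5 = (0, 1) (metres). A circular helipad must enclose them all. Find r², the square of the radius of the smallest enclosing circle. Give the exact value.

9061/162

A smallest enclosing disk is always determined by at most three of the input points on its boundary.
The minimum enclosing circle is determined by three boundary points: A_1, A_2, A_4.
Their circumcentre is (-13/18, -5/18) with r² = 9061/162.
The farthest remaining point A_3 is at distance² 8161/162 ≤ 9061/162.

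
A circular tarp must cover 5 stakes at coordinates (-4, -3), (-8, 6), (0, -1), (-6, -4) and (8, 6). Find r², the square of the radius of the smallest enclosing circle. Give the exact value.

By Welzl's lemma the MEC is supported by two points (diametrically opposite) or three points (on a circumcircle).
The minimum enclosing circle is determined by three boundary points: (-8, 6), (-6, -4), (8, 6).
Their circumcentre is (0, 2.4) with r² = 76.96.
The farthest remaining point (-4, -3) is at distance² 45.16 ≤ 76.96.

76.96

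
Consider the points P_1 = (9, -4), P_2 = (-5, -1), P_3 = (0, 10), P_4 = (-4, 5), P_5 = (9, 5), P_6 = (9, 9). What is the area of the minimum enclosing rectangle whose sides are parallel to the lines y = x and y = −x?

276

In coordinates u = x + y, v = x − y the rectangle is axis-aligned; the map (x,y)→(u,v) scales areas by 2.
u-values: 5, -6, 10, 1, 14, 18; range = 18 − (-6) = 24.
v-values: 13, -4, -10, -9, 4, 0; range = 13 − (-10) = 23.
Area = (24 × 23) / 2 = 276.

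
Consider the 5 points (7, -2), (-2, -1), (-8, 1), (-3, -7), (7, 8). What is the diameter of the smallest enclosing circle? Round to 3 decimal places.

By Welzl's lemma the MEC is supported by two points (diametrically opposite) or three points (on a circumcircle).
The minimum enclosing circle is determined by three boundary points: (-8, 1), (-3, -7), (7, 8).
Their circumcentre is (67/62, 69/62) with r² = 158509/1922.
The farthest remaining point (7, -2) is at distance² 85969/1922 ≤ 158509/1922.
Diameter = 2r = 2√(158509/1922) ≈ 18.163.

18.163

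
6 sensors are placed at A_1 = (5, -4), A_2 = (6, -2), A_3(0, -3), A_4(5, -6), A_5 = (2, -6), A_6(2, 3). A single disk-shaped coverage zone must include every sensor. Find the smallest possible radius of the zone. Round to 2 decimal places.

4.74

The minimum enclosing circle of a finite set is fixed by two of the points (as a diameter) or three (as a circumcircle).
The farthest pair is A_4–A_6 with squared distance 90. The circle on this segment as diameter has centre (3.5, -1.5) and r² = 90/4 = 22.5.
Check A_1: distance² to centre = 8.5 ≤ 22.5, so it lies inside.
All remaining points lie in this disk, and no smaller disk contains both endpoints, so this is the minimum enclosing circle.
r = √(22.5) ≈ 4.74.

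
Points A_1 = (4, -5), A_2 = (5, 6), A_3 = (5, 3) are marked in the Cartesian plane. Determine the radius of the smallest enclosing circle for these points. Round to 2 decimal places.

5.52

Side lengths²: A_1A_2² = 122, A_1A_3² = 65, A_2A_3² = 9.
Since A_1A_2² = 122 ≥ 65 + 9 = 74, the angle opposite A_1A_2 is not acute, so the smallest enclosing circle has A_1A_2 as diameter.
Centre = midpoint of A_1A_2 = (4.5, 0.5), r² = 122/4 = 30.5.
r = √(30.5) ≈ 5.52.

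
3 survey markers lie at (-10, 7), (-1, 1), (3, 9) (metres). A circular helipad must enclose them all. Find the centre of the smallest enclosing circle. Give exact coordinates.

(-3.375, 7.1875)

Call the three points A, B, C in the order given.
Side lengths²: AB² = 117, AC² = 173, BC² = 80.
Since AC² = 173 < 117 + 80 = 197, the triangle is acute, so the smallest enclosing circle is the circumcircle.
Circumcentre = (-3.375, 7.1875), r² = 43.92578125.
Centre = (-3.375, 7.1875).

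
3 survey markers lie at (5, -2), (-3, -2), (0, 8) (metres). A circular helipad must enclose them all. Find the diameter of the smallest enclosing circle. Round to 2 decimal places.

Call the three points A, B, C in the order given.
Side lengths²: AB² = 64, AC² = 125, BC² = 109.
Since AC² = 125 < 109 + 64 = 173, the triangle is acute, so the smallest enclosing circle is the circumcircle.
Circumcentre = (1, 2.25), r² = 34.0625.
Diameter = 2r = 2√(34.0625) ≈ 11.67.

11.67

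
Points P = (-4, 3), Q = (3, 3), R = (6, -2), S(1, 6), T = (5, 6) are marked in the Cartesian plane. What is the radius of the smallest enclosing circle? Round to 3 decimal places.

A smallest enclosing disk is always determined by at most three of the input points on its boundary.
The minimum enclosing circle is determined by three boundary points: P, R, T.
Their circumcentre is (1.5, 1.5) with r² = 32.5.
The farthest remaining point S is at distance² 20.5 ≤ 32.5.
r = √(32.5) ≈ 5.701.

5.701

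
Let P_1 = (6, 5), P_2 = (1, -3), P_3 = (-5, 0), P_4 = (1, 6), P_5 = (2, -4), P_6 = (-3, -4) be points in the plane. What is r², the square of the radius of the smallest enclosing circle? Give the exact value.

The minimum enclosing circle is determined by three boundary points: P_1, P_3, P_6.
Their circumcentre is (4/3, 2/3) with r² = 365/9.
The farthest remaining point P_4 is at distance² 257/9 ≤ 365/9.

365/9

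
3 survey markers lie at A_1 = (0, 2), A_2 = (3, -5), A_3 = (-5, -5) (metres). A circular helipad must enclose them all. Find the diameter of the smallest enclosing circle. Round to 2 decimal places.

9.36

Side lengths²: A_1A_2² = 58, A_1A_3² = 74, A_2A_3² = 64.
Since A_1A_3² = 74 < 64 + 58 = 122, the triangle is acute, so the smallest enclosing circle is the circumcircle.
Circumcentre = (-1, -18/7), r² = 1073/49.
Diameter = 2r = 2√(1073/49) ≈ 9.36.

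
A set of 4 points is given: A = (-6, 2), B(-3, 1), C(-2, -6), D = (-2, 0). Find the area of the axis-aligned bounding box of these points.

32

x ranges over [-6, -2], width 4.
y ranges over [-6, 2], height 8.
Area = 4 × 8 = 32.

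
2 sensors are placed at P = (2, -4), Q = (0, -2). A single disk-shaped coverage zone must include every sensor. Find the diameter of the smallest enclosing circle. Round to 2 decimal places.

2.83

The smallest circle enclosing two points has them as diameter endpoints.
Centre = midpoint = (1, -3); r² = |PQ|²/4 = 8/4 = 2.
Diameter = 2r = 2√2 ≈ 2.83.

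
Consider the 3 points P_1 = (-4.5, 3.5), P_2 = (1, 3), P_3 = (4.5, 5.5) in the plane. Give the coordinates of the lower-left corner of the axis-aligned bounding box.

x-range [-4.5, 4.5], y-range [3, 5.5].
The lower-left corner is (-4.5, 3).

(-4.5, 3)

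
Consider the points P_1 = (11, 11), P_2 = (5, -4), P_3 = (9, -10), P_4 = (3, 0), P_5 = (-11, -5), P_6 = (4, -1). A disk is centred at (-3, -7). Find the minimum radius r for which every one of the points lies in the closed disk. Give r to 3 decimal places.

22.804

The required radius is the distance from (-3, -7) to the farthest point.
Squared distances: 520, 73, 153, 85, 68, 85.
Maximum is 520, attained at P_1.
r = √520 ≈ 22.804.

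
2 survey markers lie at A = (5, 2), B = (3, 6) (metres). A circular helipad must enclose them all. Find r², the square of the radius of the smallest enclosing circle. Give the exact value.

The smallest circle enclosing two points has them as diameter endpoints.
Centre = midpoint = (4, 4); r² = |AB|²/4 = 20/4 = 5.

5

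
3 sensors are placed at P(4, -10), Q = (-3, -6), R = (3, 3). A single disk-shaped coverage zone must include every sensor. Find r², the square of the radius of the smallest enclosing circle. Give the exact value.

Side lengths²: PQ² = 65, PR² = 170, QR² = 117.
Since PR² = 170 < 117 + 65 = 182, the triangle is acute, so the smallest enclosing circle is the circumcircle.
Circumcentre = (177/58, -205/58), r² = 71825/1682.

71825/1682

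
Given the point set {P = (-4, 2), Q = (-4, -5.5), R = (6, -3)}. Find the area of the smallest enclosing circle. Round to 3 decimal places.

Side lengths²: PQ² = 56.25, PR² = 125, QR² = 106.25.
Since PR² = 125 < 106.25 + 56.25 = 162.5, the triangle is acute, so the smallest enclosing circle is the circumcircle.
Circumcentre = (0.375, -1.75), r² = 33.203125.
Area = π·r² = π·33.203125 ≈ 104.311.

104.311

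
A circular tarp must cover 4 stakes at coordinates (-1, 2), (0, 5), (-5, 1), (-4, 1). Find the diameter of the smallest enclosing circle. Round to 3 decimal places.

The farthest pair is (0, 5)–(-5, 1) with squared distance 41. The circle on this segment as diameter has centre (-2.5, 3) and r² = 41/4 = 10.25.
Check (-1, 2): distance² to centre = 3.25 ≤ 10.25, so it lies inside.
All remaining points lie in this disk, and no smaller disk contains both endpoints, so this is the minimum enclosing circle.
Diameter = 2r = 2√(10.25) ≈ 6.403.

6.403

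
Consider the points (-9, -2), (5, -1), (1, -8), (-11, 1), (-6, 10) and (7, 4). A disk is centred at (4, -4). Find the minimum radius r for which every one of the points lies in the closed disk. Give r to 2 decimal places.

17.20

The required radius is the distance from (4, -4) to the farthest point.
Squared distances: 173, 10, 25, 250, 296, 73.
Maximum is 296, attained at (-6, 10).
r = √296 ≈ 17.20.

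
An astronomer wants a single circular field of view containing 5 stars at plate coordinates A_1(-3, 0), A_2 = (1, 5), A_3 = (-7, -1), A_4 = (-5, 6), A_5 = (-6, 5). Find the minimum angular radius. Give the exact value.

5

A smallest enclosing disk is always determined by at most three of the input points on its boundary.
The farthest pair is A_2–A_3 with squared distance 100. The circle on this segment as diameter has centre (-3, 2) and r² = 100/4 = 25.
Check A_1: distance² to centre = 4 ≤ 25, so it lies inside.
All remaining points lie in this disk, and no smaller disk contains both endpoints, so this is the minimum enclosing circle.
r = √25 = 5.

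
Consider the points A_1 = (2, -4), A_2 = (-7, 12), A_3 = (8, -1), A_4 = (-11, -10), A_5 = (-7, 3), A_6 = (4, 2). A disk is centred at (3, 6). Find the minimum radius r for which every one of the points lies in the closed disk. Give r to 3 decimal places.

21.260

The required radius is the distance from (3, 6) to the farthest point.
Squared distances: 101, 136, 74, 452, 109, 17.
Maximum is 452, attained at A_4.
r = √452 ≈ 21.260.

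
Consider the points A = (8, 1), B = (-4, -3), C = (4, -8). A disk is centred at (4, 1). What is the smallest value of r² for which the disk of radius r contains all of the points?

81

The required radius is the distance from (4, 1) to the farthest point.
Squared distances: 16, 80, 81.
Maximum is 81, attained at C.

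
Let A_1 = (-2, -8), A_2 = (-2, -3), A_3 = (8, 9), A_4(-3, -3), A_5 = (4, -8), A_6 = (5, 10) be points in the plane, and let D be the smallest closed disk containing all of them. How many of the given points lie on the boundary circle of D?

A smallest enclosing disk is always determined by at most three of the input points on its boundary.
The farthest pair is A_1–A_3 with squared distance 389. The circle on this segment as diameter has centre (3, 0.5) and r² = 389/4 = 97.25.
Check A_2: distance² to centre = 37.25 ≤ 97.25, so it lies inside.
All remaining points lie in this disk, and no smaller disk contains both endpoints, so this is the minimum enclosing circle.
The points at distance exactly r from the centre are A_1, A_3 — 2 points.

2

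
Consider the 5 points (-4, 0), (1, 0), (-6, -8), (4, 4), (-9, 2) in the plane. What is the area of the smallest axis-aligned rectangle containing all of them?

x ranges over [-9, 4], width 13.
y ranges over [-8, 4], height 12.
Area = 13 × 12 = 156.

156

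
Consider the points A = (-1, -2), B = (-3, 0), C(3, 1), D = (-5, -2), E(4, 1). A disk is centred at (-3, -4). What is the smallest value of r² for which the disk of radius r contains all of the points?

74

The required radius is the distance from (-3, -4) to the farthest point.
Squared distances: 8, 16, 61, 8, 74.
Maximum is 74, attained at E.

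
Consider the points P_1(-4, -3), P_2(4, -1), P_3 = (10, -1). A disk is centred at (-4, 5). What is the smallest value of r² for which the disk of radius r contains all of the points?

232

The required radius is the distance from (-4, 5) to the farthest point.
Squared distances: 64, 100, 232.
Maximum is 232, attained at P_3.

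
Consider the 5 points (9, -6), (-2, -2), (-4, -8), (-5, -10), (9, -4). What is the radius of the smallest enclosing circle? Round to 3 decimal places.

7.616

The minimum enclosing circle of a finite set is fixed by two of the points (as a diameter) or three (as a circumcircle).
The farthest pair is (-5, -10)–(9, -4) with squared distance 232. The circle on this segment as diameter has centre (2, -7) and r² = 232/4 = 58.
Check (9, -6): distance² to centre = 50 ≤ 58, so it lies inside.
All remaining points lie in this disk, and no smaller disk contains both endpoints, so this is the minimum enclosing circle.
r = √58 ≈ 7.616.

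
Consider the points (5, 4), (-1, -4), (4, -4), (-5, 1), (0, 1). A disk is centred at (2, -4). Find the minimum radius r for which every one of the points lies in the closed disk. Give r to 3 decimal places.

8.602

The required radius is the distance from (2, -4) to the farthest point.
Squared distances: 73, 9, 4, 74, 29.
Maximum is 74, attained at (-5, 1).
r = √74 ≈ 8.602.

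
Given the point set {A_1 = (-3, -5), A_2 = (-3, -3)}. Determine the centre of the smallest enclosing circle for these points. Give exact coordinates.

The smallest circle enclosing two points has them as diameter endpoints.
Centre = midpoint = (-3, -4); r² = |A_1A_2|²/4 = 4/4 = 1.
Centre = (-3, -4).

(-3, -4)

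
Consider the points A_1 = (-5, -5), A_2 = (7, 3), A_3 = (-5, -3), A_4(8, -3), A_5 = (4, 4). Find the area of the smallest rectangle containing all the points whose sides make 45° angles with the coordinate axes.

130

In coordinates u = x + y, v = x − y the rectangle is axis-aligned; the map (x,y)→(u,v) scales areas by 2.
u-values: -10, 10, -8, 5, 8; range = 10 − (-10) = 20.
v-values: 0, 4, -2, 11, 0; range = 11 − (-2) = 13.
Area = (20 × 13) / 2 = 130.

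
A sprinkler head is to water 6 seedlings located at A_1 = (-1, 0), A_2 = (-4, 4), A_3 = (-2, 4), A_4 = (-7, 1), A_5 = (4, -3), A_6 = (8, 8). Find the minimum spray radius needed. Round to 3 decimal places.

The farthest pair is A_4–A_6 with squared distance 274. The circle on this segment as diameter has centre (0.5, 4.5) and r² = 274/4 = 68.5.
Check A_1: distance² to centre = 22.5 ≤ 68.5, so it lies inside.
All remaining points lie in this disk, and no smaller disk contains both endpoints, so this is the minimum enclosing circle.
r = √(68.5) ≈ 8.276.

8.276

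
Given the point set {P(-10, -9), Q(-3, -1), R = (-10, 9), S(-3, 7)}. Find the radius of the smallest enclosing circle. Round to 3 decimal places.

9.082

A smallest enclosing disk is always determined by at most three of the input points on its boundary.
The minimum enclosing circle is determined by three boundary points: P, R, S.
Their circumcentre is (-123/14, 0) with r² = 16165/196.
The farthest remaining point Q is at distance² 6757/196 ≤ 16165/196.
r = √(16165/196) ≈ 9.082.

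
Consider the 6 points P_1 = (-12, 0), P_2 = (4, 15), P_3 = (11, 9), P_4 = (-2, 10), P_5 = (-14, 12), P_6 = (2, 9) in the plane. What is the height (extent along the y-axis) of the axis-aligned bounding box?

max y = 15, min y = 0, so height = 15.

15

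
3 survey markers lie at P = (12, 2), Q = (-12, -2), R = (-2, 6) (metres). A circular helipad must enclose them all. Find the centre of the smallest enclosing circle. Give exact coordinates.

Side lengths²: PQ² = 592, PR² = 212, QR² = 164.
Since PQ² = 592 ≥ 212 + 164 = 376, the angle opposite PQ is not acute, so the smallest enclosing circle has PQ as diameter.
Centre = midpoint of PQ = (0, 0), r² = 592/4 = 148.
Centre = (0, 0).

(0, 0)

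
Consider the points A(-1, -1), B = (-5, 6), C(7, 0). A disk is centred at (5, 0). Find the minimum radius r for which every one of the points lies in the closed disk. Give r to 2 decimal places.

The required radius is the distance from (5, 0) to the farthest point.
Squared distances: 37, 136, 4.
Maximum is 136, attained at B.
r = √136 ≈ 11.66.

11.66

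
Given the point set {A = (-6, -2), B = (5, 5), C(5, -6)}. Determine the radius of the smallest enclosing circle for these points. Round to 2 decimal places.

6.94

Side lengths²: AB² = 170, AC² = 137, BC² = 121.
Since AB² = 170 < 137 + 121 = 258, the triangle is acute, so the smallest enclosing circle is the circumcircle.
Circumcentre = (17/22, -0.5), r² = 11645/242.
r = √(11645/242) ≈ 6.94.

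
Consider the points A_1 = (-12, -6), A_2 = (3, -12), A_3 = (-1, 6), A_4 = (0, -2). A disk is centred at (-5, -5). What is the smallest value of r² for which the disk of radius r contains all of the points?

137

The required radius is the distance from (-5, -5) to the farthest point.
Squared distances: 50, 113, 137, 34.
Maximum is 137, attained at A_3.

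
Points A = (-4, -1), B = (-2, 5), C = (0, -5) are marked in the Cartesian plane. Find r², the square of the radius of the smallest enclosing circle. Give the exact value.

Side lengths²: AB² = 40, AC² = 32, BC² = 104.
Since BC² = 104 ≥ 40 + 32 = 72, the angle opposite BC is not acute, so the smallest enclosing circle has BC as diameter.
Centre = midpoint of BC = (-1, 0), r² = 104/4 = 26.

26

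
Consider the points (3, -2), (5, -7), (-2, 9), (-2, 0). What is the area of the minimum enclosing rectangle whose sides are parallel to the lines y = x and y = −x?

In coordinates u = x + y, v = x − y the rectangle is axis-aligned; the map (x,y)→(u,v) scales areas by 2.
u-values: 1, -2, 7, -2; range = 7 − (-2) = 9.
v-values: 5, 12, -11, -2; range = 12 − (-11) = 23.
Area = (9 × 23) / 2 = 103.5.

103.5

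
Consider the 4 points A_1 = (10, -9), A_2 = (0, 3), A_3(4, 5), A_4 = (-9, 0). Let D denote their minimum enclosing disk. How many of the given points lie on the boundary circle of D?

2

A smallest enclosing disk is always determined by at most three of the input points on its boundary.
The farthest pair is A_1–A_4 with squared distance 442. The circle on this segment as diameter has centre (0.5, -4.5) and r² = 442/4 = 110.5.
Check A_2: distance² to centre = 56.5 ≤ 110.5, so it lies inside.
All remaining points lie in this disk, and no smaller disk contains both endpoints, so this is the minimum enclosing circle.
The points at distance exactly r from the centre are A_1, A_4 — 2 points.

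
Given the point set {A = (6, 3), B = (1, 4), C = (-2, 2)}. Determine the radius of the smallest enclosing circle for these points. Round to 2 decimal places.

4.03

Side lengths²: AB² = 26, AC² = 65, BC² = 13.
Since AC² = 65 ≥ 26 + 13 = 39, the angle opposite AC is not acute, so the smallest enclosing circle has AC as diameter.
Centre = midpoint of AC = (2, 2.5), r² = 65/4 = 16.25.
r = √(16.25) ≈ 4.03.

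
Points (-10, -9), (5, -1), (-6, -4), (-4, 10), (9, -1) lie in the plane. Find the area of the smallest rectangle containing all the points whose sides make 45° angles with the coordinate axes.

324

In coordinates u = x + y, v = x − y the rectangle is axis-aligned; the map (x,y)→(u,v) scales areas by 2.
u-values: -19, 4, -10, 6, 8; range = 8 − (-19) = 27.
v-values: -1, 6, -2, -14, 10; range = 10 − (-14) = 24.
Area = (27 × 24) / 2 = 324.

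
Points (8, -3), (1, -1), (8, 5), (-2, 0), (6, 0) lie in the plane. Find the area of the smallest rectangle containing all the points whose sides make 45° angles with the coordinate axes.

In coordinates u = x + y, v = x − y the rectangle is axis-aligned; the map (x,y)→(u,v) scales areas by 2.
u-values: 5, 0, 13, -2, 6; range = 13 − (-2) = 15.
v-values: 11, 2, 3, -2, 6; range = 11 − (-2) = 13.
Area = (15 × 13) / 2 = 97.5.

97.5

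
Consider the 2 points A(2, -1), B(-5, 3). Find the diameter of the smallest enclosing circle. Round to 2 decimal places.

The smallest circle enclosing two points has them as diameter endpoints.
Centre = midpoint = (-1.5, 1); r² = |AB|²/4 = 65/4 = 16.25.
Diameter = 2r = 2√(16.25) ≈ 8.06.

8.06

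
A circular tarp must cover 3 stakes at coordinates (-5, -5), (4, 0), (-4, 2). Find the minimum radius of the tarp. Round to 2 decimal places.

5.18

Call the three points A, B, C in the order given.
Side lengths²: AB² = 106, AC² = 50, BC² = 68.
Since AB² = 106 < 68 + 50 = 118, the triangle is acute, so the smallest enclosing circle is the circumcircle.
Circumcentre = (-22/29, -59/29), r² = 22525/841.
r = √(22525/841) ≈ 5.18.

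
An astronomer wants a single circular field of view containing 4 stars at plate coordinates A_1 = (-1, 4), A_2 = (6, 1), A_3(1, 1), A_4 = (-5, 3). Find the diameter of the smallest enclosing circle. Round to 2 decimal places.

11.18

The minimum enclosing circle of a finite set is fixed by two of the points (as a diameter) or three (as a circumcircle).
The farthest pair is A_2–A_4 with squared distance 125. The circle on this segment as diameter has centre (0.5, 2) and r² = 125/4 = 31.25.
Check A_1: distance² to centre = 6.25 ≤ 31.25, so it lies inside.
All remaining points lie in this disk, and no smaller disk contains both endpoints, so this is the minimum enclosing circle.
Diameter = 2r = 2√(31.25) ≈ 11.18.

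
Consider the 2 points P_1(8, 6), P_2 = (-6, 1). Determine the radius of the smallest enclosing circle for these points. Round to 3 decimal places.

7.433

The smallest circle enclosing two points has them as diameter endpoints.
Centre = midpoint = (1, 3.5); r² = |P_1P_2|²/4 = 221/4 = 55.25.
r = √(55.25) ≈ 7.433.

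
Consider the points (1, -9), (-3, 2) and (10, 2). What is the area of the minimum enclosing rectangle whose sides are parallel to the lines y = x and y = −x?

150

In coordinates u = x + y, v = x − y the rectangle is axis-aligned; the map (x,y)→(u,v) scales areas by 2.
u-values: -8, -1, 12; range = 12 − (-8) = 20.
v-values: 10, -5, 8; range = 10 − (-5) = 15.
Area = (20 × 15) / 2 = 150.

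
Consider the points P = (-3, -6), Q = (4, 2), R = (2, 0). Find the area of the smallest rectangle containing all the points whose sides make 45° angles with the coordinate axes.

7.5

In coordinates u = x + y, v = x − y the rectangle is axis-aligned; the map (x,y)→(u,v) scales areas by 2.
u-values: -9, 6, 2; range = 6 − (-9) = 15.
v-values: 3, 2, 2; range = 3 − 2 = 1.
Area = (15 × 1) / 2 = 7.5.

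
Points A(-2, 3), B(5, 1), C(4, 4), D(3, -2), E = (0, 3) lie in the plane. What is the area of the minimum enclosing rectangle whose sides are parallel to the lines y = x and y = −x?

In coordinates u = x + y, v = x − y the rectangle is axis-aligned; the map (x,y)→(u,v) scales areas by 2.
u-values: 1, 6, 8, 1, 3; range = 8 − 1 = 7.
v-values: -5, 4, 0, 5, -3; range = 5 − (-5) = 10.
Area = (7 × 10) / 2 = 35.

35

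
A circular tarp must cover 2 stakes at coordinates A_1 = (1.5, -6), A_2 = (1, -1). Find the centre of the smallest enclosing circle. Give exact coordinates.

The smallest circle enclosing two points has them as diameter endpoints.
Centre = midpoint = (1.25, -3.5); r² = |A_1A_2|²/4 = 25.25/4 = 6.3125.
Centre = (1.25, -3.5).

(1.25, -3.5)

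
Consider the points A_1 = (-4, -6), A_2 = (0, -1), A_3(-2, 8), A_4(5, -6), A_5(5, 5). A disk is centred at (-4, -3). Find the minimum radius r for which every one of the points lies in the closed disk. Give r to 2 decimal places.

The required radius is the distance from (-4, -3) to the farthest point.
Squared distances: 9, 20, 125, 90, 145.
Maximum is 145, attained at A_5.
r = √145 ≈ 12.04.

12.04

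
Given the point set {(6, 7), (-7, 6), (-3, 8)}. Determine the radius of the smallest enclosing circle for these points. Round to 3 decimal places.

Call the three points A, B, C in the order given.
Side lengths²: AB² = 170, AC² = 82, BC² = 20.
Since AB² = 170 ≥ 82 + 20 = 102, the angle opposite AB is not acute, so the smallest enclosing circle has AB as diameter.
Centre = midpoint of AB = (-0.5, 6.5), r² = 170/4 = 42.5.
r = √(42.5) ≈ 6.519.

6.519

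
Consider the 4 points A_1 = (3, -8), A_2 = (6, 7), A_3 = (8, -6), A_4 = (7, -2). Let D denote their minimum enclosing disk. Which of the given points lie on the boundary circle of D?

The farthest pair is A_1–A_2 with squared distance 234. The circle on this segment as diameter has centre (4.5, -0.5) and r² = 234/4 = 58.5.
Check A_3: distance² to centre = 42.5 ≤ 58.5, so it lies inside.
All remaining points lie in this disk, and no smaller disk contains both endpoints, so this is the minimum enclosing circle.
The points at distance exactly r from the centre are A_1, A_2 — 2 points.

A_1, A_2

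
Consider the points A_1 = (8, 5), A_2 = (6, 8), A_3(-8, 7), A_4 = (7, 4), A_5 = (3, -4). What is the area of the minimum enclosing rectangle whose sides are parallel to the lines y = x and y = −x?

165

In coordinates u = x + y, v = x − y the rectangle is axis-aligned; the map (x,y)→(u,v) scales areas by 2.
u-values: 13, 14, -1, 11, -1; range = 14 − (-1) = 15.
v-values: 3, -2, -15, 3, 7; range = 7 − (-15) = 22.
Area = (15 × 22) / 2 = 165.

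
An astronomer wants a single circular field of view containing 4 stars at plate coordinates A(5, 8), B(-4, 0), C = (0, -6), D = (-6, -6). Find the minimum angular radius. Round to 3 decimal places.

By Welzl's lemma the MEC is supported by two points (diametrically opposite) or three points (on a circumcircle).
The farthest pair is A–D with squared distance 317. The circle on this segment as diameter has centre (-0.5, 1) and r² = 317/4 = 79.25.
Check B: distance² to centre = 13.25 ≤ 79.25, so it lies inside.
All remaining points lie in this disk, and no smaller disk contains both endpoints, so this is the minimum enclosing circle.
r = √(79.25) ≈ 8.902.

8.902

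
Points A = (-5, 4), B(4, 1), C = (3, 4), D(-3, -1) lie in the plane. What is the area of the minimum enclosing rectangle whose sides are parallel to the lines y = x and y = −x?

66

In coordinates u = x + y, v = x − y the rectangle is axis-aligned; the map (x,y)→(u,v) scales areas by 2.
u-values: -1, 5, 7, -4; range = 7 − (-4) = 11.
v-values: -9, 3, -1, -2; range = 3 − (-9) = 12.
Area = (11 × 12) / 2 = 66.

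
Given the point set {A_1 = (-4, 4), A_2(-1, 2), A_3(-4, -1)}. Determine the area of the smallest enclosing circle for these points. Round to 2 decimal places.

20.42

Side lengths²: A_1A_2² = 13, A_1A_3² = 25, A_2A_3² = 18.
Since A_1A_3² = 25 < 18 + 13 = 31, the triangle is acute, so the smallest enclosing circle is the circumcircle.
Circumcentre = (-3.5, 1.5), r² = 6.5.
Area = π·r² = π·6.5 ≈ 20.42.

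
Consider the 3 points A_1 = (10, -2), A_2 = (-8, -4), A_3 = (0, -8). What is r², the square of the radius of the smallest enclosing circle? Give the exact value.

82

Side lengths²: A_1A_2² = 328, A_1A_3² = 136, A_2A_3² = 80.
Since A_1A_2² = 328 ≥ 136 + 80 = 216, the angle opposite A_1A_2 is not acute, so the smallest enclosing circle has A_1A_2 as diameter.
Centre = midpoint of A_1A_2 = (1, -3), r² = 328/4 = 82.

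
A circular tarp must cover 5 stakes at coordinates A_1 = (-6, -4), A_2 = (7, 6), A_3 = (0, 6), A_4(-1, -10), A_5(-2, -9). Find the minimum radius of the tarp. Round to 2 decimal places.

8.95

By Welzl's lemma the MEC is supported by two points (diametrically opposite) or three points (on a circumcircle).
The minimum enclosing circle is determined by three boundary points: A_1, A_2, A_4.
Their circumcentre is (2.6875, -1.84375) with r² = 80.1220703125.
The farthest remaining point A_5 is at distance² 73.1845703125 ≤ 80.1220703125.
r = √(80.1220703125) ≈ 8.95.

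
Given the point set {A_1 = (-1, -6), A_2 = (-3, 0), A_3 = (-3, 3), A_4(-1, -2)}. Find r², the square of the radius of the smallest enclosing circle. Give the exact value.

21.25

By Welzl's lemma the MEC is supported by two points (diametrically opposite) or three points (on a circumcircle).
The farthest pair is A_1–A_3 with squared distance 85. The circle on this segment as diameter has centre (-2, -1.5) and r² = 85/4 = 21.25.
Check A_2: distance² to centre = 3.25 ≤ 21.25, so it lies inside.
All remaining points lie in this disk, and no smaller disk contains both endpoints, so this is the minimum enclosing circle.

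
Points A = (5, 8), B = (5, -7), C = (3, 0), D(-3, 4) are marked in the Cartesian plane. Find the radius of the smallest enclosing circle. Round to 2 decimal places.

The minimum enclosing circle is determined by three boundary points: A, B, D.
Their circumcentre is (3.75, 0.5) with r² = 57.8125.
The farthest remaining point C is at distance² 0.8125 ≤ 57.8125.
r = √(57.8125) ≈ 7.60.

7.60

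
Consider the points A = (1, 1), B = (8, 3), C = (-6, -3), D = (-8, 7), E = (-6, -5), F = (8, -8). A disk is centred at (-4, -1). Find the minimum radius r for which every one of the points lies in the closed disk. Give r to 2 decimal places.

13.89

The required radius is the distance from (-4, -1) to the farthest point.
Squared distances: 29, 160, 8, 80, 20, 193.
Maximum is 193, attained at F.
r = √193 ≈ 13.89.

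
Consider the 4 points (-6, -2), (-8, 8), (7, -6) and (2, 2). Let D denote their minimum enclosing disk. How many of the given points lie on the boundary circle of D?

2

A smallest enclosing disk is always determined by at most three of the input points on its boundary.
The farthest pair is (-8, 8)–(7, -6) with squared distance 421. The circle on this segment as diameter has centre (-0.5, 1) and r² = 421/4 = 105.25.
Check (-6, -2): distance² to centre = 39.25 ≤ 105.25, so it lies inside.
All remaining points lie in this disk, and no smaller disk contains both endpoints, so this is the minimum enclosing circle.
The points at distance exactly r from the centre are (-8, 8), (7, -6) — 2 points.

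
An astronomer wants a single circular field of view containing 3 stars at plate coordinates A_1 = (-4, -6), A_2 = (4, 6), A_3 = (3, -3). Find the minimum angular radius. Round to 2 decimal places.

7.21

Side lengths²: A_1A_2² = 208, A_1A_3² = 58, A_2A_3² = 82.
Since A_1A_2² = 208 ≥ 82 + 58 = 140, the angle opposite A_1A_2 is not acute, so the smallest enclosing circle has A_1A_2 as diameter.
Centre = midpoint of A_1A_2 = (0, 0), r² = 208/4 = 52.
r = √52 ≈ 7.21.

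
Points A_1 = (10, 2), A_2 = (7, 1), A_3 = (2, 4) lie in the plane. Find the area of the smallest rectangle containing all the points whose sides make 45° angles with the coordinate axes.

30

In coordinates u = x + y, v = x − y the rectangle is axis-aligned; the map (x,y)→(u,v) scales areas by 2.
u-values: 12, 8, 6; range = 12 − 6 = 6.
v-values: 8, 6, -2; range = 8 − (-2) = 10.
Area = (6 × 10) / 2 = 30.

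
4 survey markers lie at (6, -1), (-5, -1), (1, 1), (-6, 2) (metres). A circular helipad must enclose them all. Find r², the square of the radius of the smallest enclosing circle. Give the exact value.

38.25

By Welzl's lemma the MEC is supported by two points (diametrically opposite) or three points (on a circumcircle).
The farthest pair is (6, -1)–(-6, 2) with squared distance 153. The circle on this segment as diameter has centre (0, 0.5) and r² = 153/4 = 38.25.
Check (-5, -1): distance² to centre = 27.25 ≤ 38.25, so it lies inside.
All remaining points lie in this disk, and no smaller disk contains both endpoints, so this is the minimum enclosing circle.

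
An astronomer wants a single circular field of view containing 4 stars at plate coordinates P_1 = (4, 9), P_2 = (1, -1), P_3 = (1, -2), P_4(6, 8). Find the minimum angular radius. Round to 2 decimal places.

The minimum enclosing circle of a finite set is fixed by two of the points (as a diameter) or three (as a circumcircle).
The farthest pair is P_1–P_3 with squared distance 130. The circle on this segment as diameter has centre (2.5, 3.5) and r² = 130/4 = 32.5.
Check P_2: distance² to centre = 22.5 ≤ 32.5, so it lies inside.
All remaining points lie in this disk, and no smaller disk contains both endpoints, so this is the minimum enclosing circle.
r = √(32.5) ≈ 5.70.

5.70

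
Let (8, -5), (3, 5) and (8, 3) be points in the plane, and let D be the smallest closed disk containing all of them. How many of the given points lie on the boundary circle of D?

Call the three points A, B, C in the order given.
Side lengths²: AB² = 125, AC² = 64, BC² = 29.
Since AB² = 125 ≥ 64 + 29 = 93, the angle opposite AB is not acute, so the smallest enclosing circle has AB as diameter.
Centre = midpoint of AB = (5.5, 0), r² = 125/4 = 31.25.
The points at distance exactly r from the centre are (8, -5), (3, 5) — 2 points.

2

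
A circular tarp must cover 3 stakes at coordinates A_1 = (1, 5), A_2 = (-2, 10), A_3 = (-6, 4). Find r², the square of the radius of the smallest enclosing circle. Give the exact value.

5525/361

Side lengths²: A_1A_2² = 34, A_1A_3² = 50, A_2A_3² = 52.
Since A_2A_3² = 52 < 50 + 34 = 84, the triangle is acute, so the smallest enclosing circle is the circumcircle.
Circumcentre = (-52/19, 117/19), r² = 5525/361.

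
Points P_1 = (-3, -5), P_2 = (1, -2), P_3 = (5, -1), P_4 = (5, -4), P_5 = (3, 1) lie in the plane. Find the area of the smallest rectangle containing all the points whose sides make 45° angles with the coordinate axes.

In coordinates u = x + y, v = x − y the rectangle is axis-aligned; the map (x,y)→(u,v) scales areas by 2.
u-values: -8, -1, 4, 1, 4; range = 4 − (-8) = 12.
v-values: 2, 3, 6, 9, 2; range = 9 − 2 = 7.
Area = (12 × 7) / 2 = 42.

42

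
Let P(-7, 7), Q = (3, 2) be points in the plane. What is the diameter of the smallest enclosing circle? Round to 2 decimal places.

11.18

The smallest circle enclosing two points has them as diameter endpoints.
Centre = midpoint = (-2, 4.5); r² = |PQ|²/4 = 125/4 = 31.25.
Diameter = 2r = 2√(31.25) ≈ 11.18.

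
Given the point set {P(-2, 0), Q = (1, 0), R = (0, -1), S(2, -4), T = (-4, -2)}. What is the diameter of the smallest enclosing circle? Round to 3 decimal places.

The minimum enclosing circle is determined by three boundary points: Q, S, T.
Their circumcentre is (-19/22, -57/22) with r² = 2465/242.
The farthest remaining point P is at distance² 1937/242 ≤ 2465/242.
Diameter = 2r = 2√(2465/242) ≈ 6.383.

6.383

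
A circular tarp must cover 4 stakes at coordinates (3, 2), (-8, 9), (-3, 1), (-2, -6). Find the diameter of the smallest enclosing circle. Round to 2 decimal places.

The minimum enclosing circle of a finite set is fixed by two of the points (as a diameter) or three (as a circumcircle).
The farthest pair is (-8, 9)–(-2, -6) with squared distance 261. The circle on this segment as diameter has centre (-5, 1.5) and r² = 261/4 = 65.25.
Check (3, 2): distance² to centre = 64.25 ≤ 65.25, so it lies inside.
All remaining points lie in this disk, and no smaller disk contains both endpoints, so this is the minimum enclosing circle.
Diameter = 2r = 2√(65.25) ≈ 16.16.

16.16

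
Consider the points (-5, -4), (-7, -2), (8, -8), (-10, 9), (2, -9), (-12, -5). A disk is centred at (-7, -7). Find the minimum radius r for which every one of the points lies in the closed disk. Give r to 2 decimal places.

The required radius is the distance from (-7, -7) to the farthest point.
Squared distances: 13, 25, 226, 265, 85, 29.
Maximum is 265, attained at (-10, 9).
r = √265 ≈ 16.28.

16.28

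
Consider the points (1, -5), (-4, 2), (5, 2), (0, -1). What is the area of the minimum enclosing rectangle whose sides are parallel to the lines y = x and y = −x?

66

In coordinates u = x + y, v = x − y the rectangle is axis-aligned; the map (x,y)→(u,v) scales areas by 2.
u-values: -4, -2, 7, -1; range = 7 − (-4) = 11.
v-values: 6, -6, 3, 1; range = 6 − (-6) = 12.
Area = (11 × 12) / 2 = 66.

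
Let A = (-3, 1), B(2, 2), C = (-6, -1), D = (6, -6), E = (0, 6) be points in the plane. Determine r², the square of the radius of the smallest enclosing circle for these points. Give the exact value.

The minimum enclosing circle is determined by three boundary points: C, D, E.
Their circumcentre is (20/19, -37/38) with r² = 71825/1444.
The farthest remaining point A is at distance² 29341/1444 ≤ 71825/1444.

71825/1444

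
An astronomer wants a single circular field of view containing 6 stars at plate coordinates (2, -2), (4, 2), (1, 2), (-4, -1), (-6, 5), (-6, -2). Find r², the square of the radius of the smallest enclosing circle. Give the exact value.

The minimum enclosing circle of a finite set is fixed by two of the points (as a diameter) or three (as a circumcircle).
The minimum enclosing circle is determined by three boundary points: (4, 2), (-6, 5), (-6, -2).
Their circumcentre is (-1.6, 1.5) with r² = 31.61.
The farthest remaining point (2, -2) is at distance² 25.21 ≤ 31.61.

31.61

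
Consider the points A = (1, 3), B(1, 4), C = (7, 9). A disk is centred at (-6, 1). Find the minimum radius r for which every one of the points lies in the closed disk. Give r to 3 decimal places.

The required radius is the distance from (-6, 1) to the farthest point.
Squared distances: 53, 58, 233.
Maximum is 233, attained at C.
r = √233 ≈ 15.264.

15.264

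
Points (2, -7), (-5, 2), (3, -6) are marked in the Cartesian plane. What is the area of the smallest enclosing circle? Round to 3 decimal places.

102.102

Call the three points A, B, C in the order given.
Side lengths²: AB² = 130, AC² = 2, BC² = 128.
Since AB² = 130 ≥ 128 + 2 = 130, the angle opposite AB is not acute, so the smallest enclosing circle has AB as diameter.
Centre = midpoint of AB = (-1.5, -2.5), r² = 130/4 = 32.5.
Area = π·r² = π·32.5 ≈ 102.102.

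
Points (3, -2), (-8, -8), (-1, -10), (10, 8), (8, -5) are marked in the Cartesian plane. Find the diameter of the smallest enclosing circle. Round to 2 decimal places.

24.08

By Welzl's lemma the MEC is supported by two points (diametrically opposite) or three points (on a circumcircle).
The farthest pair is (-8, -8)–(10, 8) with squared distance 580. The circle on this segment as diameter has centre (1, 0) and r² = 580/4 = 145.
Check (3, -2): distance² to centre = 8 ≤ 145, so it lies inside.
All remaining points lie in this disk, and no smaller disk contains both endpoints, so this is the minimum enclosing circle.
Diameter = 2r = 2√145 ≈ 24.08.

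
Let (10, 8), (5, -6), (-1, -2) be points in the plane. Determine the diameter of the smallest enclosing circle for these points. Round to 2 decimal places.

Call the three points A, B, C in the order given.
Side lengths²: AB² = 221, AC² = 221, BC² = 52.
Since AC² = 221 < 221 + 52 = 273, the triangle is acute, so the smallest enclosing circle is the circumcircle.
Circumcentre = (5.75, 1.625), r² = 58.703125.
Diameter = 2r = 2√(58.703125) ≈ 15.32.

15.32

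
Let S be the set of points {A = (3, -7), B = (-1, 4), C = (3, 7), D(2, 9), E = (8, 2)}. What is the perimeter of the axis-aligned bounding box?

50

Width = max x − min x = 8 − (-1) = 9.
Height = max y − min y = 9 − (-7) = 16.
Perimeter = 2(9 + 16) = 50.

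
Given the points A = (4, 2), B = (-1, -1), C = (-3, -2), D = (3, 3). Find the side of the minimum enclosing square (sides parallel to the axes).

7

The bounding box has width 7 and height 5.
An axis-aligned square enclosing the set must have side ≥ max(width, height).
So the minimum side is max(7, 5) = 7.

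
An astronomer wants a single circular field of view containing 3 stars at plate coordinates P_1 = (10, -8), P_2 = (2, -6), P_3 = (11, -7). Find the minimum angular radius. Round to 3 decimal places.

4.528

Side lengths²: P_1P_2² = 68, P_1P_3² = 2, P_2P_3² = 82.
Since P_2P_3² = 82 ≥ 68 + 2 = 70, the angle opposite P_2P_3 is not acute, so the smallest enclosing circle has P_2P_3 as diameter.
Centre = midpoint of P_2P_3 = (6.5, -6.5), r² = 82/4 = 20.5.
r = √(20.5) ≈ 4.528.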